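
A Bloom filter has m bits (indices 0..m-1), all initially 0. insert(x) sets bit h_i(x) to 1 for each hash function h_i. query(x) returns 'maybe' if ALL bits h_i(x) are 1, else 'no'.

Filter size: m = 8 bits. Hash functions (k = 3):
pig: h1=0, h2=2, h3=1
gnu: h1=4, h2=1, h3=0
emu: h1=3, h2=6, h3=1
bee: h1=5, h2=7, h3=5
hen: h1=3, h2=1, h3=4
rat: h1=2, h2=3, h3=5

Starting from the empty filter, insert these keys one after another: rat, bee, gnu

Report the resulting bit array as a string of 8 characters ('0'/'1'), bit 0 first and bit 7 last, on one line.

Answer: 11111101

Derivation:
Start: bits=00000000
After insert 'rat': sets bits 2 3 5 -> bits=00110100
After insert 'bee': sets bits 5 7 -> bits=00110101
After insert 'gnu': sets bits 0 1 4 -> bits=11111101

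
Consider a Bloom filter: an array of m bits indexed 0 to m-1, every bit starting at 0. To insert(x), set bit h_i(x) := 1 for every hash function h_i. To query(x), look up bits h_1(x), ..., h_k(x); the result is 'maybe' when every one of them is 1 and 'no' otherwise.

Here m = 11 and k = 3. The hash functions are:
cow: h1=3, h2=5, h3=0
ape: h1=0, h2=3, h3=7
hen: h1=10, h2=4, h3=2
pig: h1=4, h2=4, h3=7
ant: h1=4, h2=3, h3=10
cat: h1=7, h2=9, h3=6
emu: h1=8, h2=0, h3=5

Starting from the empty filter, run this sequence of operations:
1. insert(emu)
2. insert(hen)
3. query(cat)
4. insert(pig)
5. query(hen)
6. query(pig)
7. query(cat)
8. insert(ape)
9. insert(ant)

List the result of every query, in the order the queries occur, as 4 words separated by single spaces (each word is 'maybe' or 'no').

Answer: no maybe maybe no

Derivation:
Start: bits=00000000000
Op 1: insert emu -> sets bits 0 5 8 -> bits=10000100100
Op 2: insert hen -> sets bits 2 4 10 -> bits=10101100101
Op 3: query cat -> checks bit6=0, bit7=0, bit9=0 (has a 0) -> no
Op 4: insert pig -> sets bits 4 7 -> bits=10101101101
Op 5: query hen -> checks bit2=1, bit4=1, bit10=1 (all 1) -> maybe
Op 6: query pig -> checks bit4=1, bit7=1 (all 1) -> maybe
Op 7: query cat -> checks bit6=0, bit7=1, bit9=0 (has a 0) -> no
Op 8: insert ape -> sets bits 0 3 7 -> bits=10111101101
Op 9: insert ant -> sets bits 3 4 10 -> bits=10111101101
Query results in order: no maybe maybe no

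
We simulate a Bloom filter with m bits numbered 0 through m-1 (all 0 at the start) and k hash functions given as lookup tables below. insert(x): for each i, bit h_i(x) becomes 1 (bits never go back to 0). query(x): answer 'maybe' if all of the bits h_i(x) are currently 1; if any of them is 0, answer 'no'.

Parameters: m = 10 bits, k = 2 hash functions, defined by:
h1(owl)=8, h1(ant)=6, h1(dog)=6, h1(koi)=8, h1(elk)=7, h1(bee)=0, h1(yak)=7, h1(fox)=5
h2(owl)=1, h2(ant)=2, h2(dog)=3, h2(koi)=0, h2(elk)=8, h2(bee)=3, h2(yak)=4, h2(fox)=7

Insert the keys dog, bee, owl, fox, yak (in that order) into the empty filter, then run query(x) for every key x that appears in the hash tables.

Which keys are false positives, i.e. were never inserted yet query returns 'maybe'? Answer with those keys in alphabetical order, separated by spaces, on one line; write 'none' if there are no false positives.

Start: bits=0000000000
After insert 'dog': sets bits 3 6 -> bits=0001001000
After insert 'bee': sets bits 0 3 -> bits=1001001000
After insert 'owl': sets bits 1 8 -> bits=1101001010
After insert 'fox': sets bits 5 7 -> bits=1101011110
After insert 'yak': sets bits 4 7 -> bits=1101111110
Not inserted: ant elk koi — query each against bits=1101111110:
query ant: checks bit2=0, bit6=1 (has a 0) -> no => not a false positive
query elk: checks bit7=1, bit8=1 (all 1) -> maybe => FALSE POSITIVE
query koi: checks bit0=1, bit8=1 (all 1) -> maybe => FALSE POSITIVE
False positives (alphabetical): elk koi

Answer: elk koi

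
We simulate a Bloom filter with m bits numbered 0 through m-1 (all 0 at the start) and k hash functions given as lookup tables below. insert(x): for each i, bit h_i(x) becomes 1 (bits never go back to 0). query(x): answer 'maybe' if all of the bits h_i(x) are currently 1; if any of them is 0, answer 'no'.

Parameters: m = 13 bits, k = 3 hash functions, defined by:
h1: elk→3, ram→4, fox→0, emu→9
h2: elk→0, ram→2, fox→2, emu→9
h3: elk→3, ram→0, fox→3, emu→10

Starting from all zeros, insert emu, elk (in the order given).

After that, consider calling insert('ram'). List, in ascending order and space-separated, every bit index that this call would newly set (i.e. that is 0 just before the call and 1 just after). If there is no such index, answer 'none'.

Start: bits=0000000000000
After insert 'emu': sets bits 9 10 -> bits=0000000001100
After insert 'elk': sets bits 0 3 -> bits=1001000001100
insert 'ram' would touch bits 0 2 4; currently bit0=1, bit2=0, bit4=0
Bits that are 0 among those (would change 0->1): 2 4

Answer: 2 4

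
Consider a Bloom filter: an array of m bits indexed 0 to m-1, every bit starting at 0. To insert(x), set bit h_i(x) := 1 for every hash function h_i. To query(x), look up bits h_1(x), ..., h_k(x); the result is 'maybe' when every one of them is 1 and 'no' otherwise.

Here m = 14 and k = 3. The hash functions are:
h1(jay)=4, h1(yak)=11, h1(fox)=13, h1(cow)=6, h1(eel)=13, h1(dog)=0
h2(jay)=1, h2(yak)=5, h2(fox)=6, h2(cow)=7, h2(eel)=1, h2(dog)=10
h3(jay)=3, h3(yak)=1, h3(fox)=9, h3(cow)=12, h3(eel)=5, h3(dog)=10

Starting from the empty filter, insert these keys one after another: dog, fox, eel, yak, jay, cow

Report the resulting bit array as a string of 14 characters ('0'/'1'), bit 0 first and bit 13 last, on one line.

Answer: 11011111011111

Derivation:
Start: bits=00000000000000
After insert 'dog': sets bits 0 10 -> bits=10000000001000
After insert 'fox': sets bits 6 9 13 -> bits=10000010011001
After insert 'eel': sets bits 1 5 13 -> bits=11000110011001
After insert 'yak': sets bits 1 5 11 -> bits=11000110011101
After insert 'jay': sets bits 1 3 4 -> bits=11011110011101
After insert 'cow': sets bits 6 7 12 -> bits=11011111011111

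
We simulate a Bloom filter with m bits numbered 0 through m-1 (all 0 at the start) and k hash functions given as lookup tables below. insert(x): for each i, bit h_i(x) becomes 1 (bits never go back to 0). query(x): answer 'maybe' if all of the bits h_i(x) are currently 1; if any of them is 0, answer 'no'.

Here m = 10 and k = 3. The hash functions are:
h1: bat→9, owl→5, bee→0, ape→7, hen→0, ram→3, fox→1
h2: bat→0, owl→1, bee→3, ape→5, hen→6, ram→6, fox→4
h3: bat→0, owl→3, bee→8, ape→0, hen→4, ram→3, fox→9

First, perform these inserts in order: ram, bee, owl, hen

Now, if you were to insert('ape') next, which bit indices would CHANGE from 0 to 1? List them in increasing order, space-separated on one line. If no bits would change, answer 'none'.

Start: bits=0000000000
After insert 'ram': sets bits 3 6 -> bits=0001001000
After insert 'bee': sets bits 0 3 8 -> bits=1001001010
After insert 'owl': sets bits 1 3 5 -> bits=1101011010
After insert 'hen': sets bits 0 4 6 -> bits=1101111010
insert 'ape' would touch bits 0 5 7; currently bit0=1, bit5=1, bit7=0
Bits that are 0 among those (would change 0->1): 7

Answer: 7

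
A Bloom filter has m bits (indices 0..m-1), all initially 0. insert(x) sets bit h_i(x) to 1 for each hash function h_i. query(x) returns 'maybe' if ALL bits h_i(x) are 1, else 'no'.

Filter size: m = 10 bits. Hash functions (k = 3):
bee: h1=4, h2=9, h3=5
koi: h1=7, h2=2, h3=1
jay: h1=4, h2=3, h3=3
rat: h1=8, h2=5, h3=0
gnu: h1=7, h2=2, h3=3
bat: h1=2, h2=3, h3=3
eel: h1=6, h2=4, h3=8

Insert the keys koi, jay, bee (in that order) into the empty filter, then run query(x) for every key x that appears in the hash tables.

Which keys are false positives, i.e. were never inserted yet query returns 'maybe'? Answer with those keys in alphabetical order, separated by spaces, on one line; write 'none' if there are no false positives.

Start: bits=0000000000
After insert 'koi': sets bits 1 2 7 -> bits=0110000100
After insert 'jay': sets bits 3 4 -> bits=0111100100
After insert 'bee': sets bits 4 5 9 -> bits=0111110101
Not inserted: bat eel gnu rat — query each against bits=0111110101:
query bat: checks bit2=1, bit3=1 (all 1) -> maybe => FALSE POSITIVE
query eel: checks bit4=1, bit6=0, bit8=0 (has a 0) -> no => not a false positive
query gnu: checks bit2=1, bit3=1, bit7=1 (all 1) -> maybe => FALSE POSITIVE
query rat: checks bit0=0, bit5=1, bit8=0 (has a 0) -> no => not a false positive
False positives (alphabetical): bat gnu

Answer: bat gnu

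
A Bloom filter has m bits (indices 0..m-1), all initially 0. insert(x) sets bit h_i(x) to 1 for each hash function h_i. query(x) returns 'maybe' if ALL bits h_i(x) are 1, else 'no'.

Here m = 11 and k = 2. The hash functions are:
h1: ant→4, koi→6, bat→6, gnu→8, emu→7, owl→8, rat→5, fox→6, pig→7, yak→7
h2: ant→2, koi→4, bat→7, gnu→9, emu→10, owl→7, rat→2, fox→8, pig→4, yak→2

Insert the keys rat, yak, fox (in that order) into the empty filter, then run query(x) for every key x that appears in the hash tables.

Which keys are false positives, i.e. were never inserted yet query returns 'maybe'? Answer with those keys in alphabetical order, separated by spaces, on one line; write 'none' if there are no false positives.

Answer: bat owl

Derivation:
Start: bits=00000000000
After insert 'rat': sets bits 2 5 -> bits=00100100000
After insert 'yak': sets bits 2 7 -> bits=00100101000
After insert 'fox': sets bits 6 8 -> bits=00100111100
Not inserted: ant bat emu gnu koi owl pig — query each against bits=00100111100:
query ant: checks bit2=1, bit4=0 (has a 0) -> no => not a false positive
query bat: checks bit6=1, bit7=1 (all 1) -> maybe => FALSE POSITIVE
query emu: checks bit7=1, bit10=0 (has a 0) -> no => not a false positive
query gnu: checks bit8=1, bit9=0 (has a 0) -> no => not a false positive
query koi: checks bit4=0, bit6=1 (has a 0) -> no => not a false positive
query owl: checks bit7=1, bit8=1 (all 1) -> maybe => FALSE POSITIVE
query pig: checks bit4=0, bit7=1 (has a 0) -> no => not a false positive
False positives (alphabetical): bat owl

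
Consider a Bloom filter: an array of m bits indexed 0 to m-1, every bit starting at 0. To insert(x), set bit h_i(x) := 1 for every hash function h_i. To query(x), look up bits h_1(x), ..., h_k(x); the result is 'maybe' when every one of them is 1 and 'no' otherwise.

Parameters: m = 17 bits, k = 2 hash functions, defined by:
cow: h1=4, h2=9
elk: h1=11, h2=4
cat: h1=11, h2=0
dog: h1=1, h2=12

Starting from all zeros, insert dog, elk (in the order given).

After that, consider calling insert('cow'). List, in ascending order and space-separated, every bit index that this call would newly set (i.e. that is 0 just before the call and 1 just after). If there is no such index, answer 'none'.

Answer: 9

Derivation:
Start: bits=00000000000000000
After insert 'dog': sets bits 1 12 -> bits=01000000000010000
After insert 'elk': sets bits 4 11 -> bits=01001000000110000
insert 'cow' would touch bits 4 9; currently bit4=1, bit9=0
Bits that are 0 among those (would change 0->1): 9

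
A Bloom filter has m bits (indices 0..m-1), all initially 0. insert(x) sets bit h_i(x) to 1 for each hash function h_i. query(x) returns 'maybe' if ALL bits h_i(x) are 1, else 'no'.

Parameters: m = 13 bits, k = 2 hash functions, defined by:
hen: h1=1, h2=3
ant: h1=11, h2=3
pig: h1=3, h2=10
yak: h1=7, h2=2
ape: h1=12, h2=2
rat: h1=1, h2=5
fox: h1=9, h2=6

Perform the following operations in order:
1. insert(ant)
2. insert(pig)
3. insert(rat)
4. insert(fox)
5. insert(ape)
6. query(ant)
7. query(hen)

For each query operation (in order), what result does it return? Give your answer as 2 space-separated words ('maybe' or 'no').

Start: bits=0000000000000
Op 1: insert ant -> sets bits 3 11 -> bits=0001000000010
Op 2: insert pig -> sets bits 3 10 -> bits=0001000000110
Op 3: insert rat -> sets bits 1 5 -> bits=0101010000110
Op 4: insert fox -> sets bits 6 9 -> bits=0101011001110
Op 5: insert ape -> sets bits 2 12 -> bits=0111011001111
Op 6: query ant -> checks bit3=1, bit11=1 (all 1) -> maybe
Op 7: query hen -> checks bit1=1, bit3=1 (all 1) -> maybe
Query results in order: maybe maybe

Answer: maybe maybe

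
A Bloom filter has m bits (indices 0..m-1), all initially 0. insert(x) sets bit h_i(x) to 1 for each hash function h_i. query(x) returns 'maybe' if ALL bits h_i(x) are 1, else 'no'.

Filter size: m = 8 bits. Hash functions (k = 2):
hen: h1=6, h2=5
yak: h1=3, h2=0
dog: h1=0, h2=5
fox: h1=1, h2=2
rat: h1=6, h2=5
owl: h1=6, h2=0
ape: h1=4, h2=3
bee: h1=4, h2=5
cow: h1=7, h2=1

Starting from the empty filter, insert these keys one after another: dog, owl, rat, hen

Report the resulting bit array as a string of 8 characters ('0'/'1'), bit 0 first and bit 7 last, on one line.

Start: bits=00000000
After insert 'dog': sets bits 0 5 -> bits=10000100
After insert 'owl': sets bits 0 6 -> bits=10000110
After insert 'rat': sets bits 5 6 -> bits=10000110
After insert 'hen': sets bits 5 6 -> bits=10000110

Answer: 10000110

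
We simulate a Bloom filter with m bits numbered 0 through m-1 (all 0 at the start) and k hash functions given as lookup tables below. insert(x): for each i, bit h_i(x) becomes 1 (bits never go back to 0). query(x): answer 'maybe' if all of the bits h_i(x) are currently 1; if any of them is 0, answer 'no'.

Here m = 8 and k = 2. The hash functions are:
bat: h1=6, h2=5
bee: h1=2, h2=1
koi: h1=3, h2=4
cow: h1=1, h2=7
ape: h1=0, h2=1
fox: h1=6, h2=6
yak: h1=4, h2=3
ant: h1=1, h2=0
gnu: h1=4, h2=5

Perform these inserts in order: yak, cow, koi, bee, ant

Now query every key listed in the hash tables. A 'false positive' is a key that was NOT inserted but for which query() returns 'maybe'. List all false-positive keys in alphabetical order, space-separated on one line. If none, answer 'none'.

Answer: ape

Derivation:
Start: bits=00000000
After insert 'yak': sets bits 3 4 -> bits=00011000
After insert 'cow': sets bits 1 7 -> bits=01011001
After insert 'koi': sets bits 3 4 -> bits=01011001
After insert 'bee': sets bits 1 2 -> bits=01111001
After insert 'ant': sets bits 0 1 -> bits=11111001
Not inserted: ape bat fox gnu — query each against bits=11111001:
query ape: checks bit0=1, bit1=1 (all 1) -> maybe => FALSE POSITIVE
query bat: checks bit5=0, bit6=0 (has a 0) -> no => not a false positive
query fox: checks bit6=0 (has a 0) -> no => not a false positive
query gnu: checks bit4=1, bit5=0 (has a 0) -> no => not a false positive
False positives (alphabetical): ape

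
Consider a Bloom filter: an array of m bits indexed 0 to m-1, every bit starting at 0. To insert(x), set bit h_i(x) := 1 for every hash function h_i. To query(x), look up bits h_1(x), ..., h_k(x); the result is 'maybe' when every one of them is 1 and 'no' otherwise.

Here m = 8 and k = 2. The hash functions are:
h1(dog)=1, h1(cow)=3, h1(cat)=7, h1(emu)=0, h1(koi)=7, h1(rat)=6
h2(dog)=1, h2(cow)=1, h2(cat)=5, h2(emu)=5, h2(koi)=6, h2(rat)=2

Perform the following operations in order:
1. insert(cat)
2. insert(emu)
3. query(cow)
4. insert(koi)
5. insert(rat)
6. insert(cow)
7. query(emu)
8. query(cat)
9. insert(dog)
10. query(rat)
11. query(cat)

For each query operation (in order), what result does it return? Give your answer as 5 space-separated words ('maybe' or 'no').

Answer: no maybe maybe maybe maybe

Derivation:
Start: bits=00000000
Op 1: insert cat -> sets bits 5 7 -> bits=00000101
Op 2: insert emu -> sets bits 0 5 -> bits=10000101
Op 3: query cow -> checks bit1=0, bit3=0 (has a 0) -> no
Op 4: insert koi -> sets bits 6 7 -> bits=10000111
Op 5: insert rat -> sets bits 2 6 -> bits=10100111
Op 6: insert cow -> sets bits 1 3 -> bits=11110111
Op 7: query emu -> checks bit0=1, bit5=1 (all 1) -> maybe
Op 8: query cat -> checks bit5=1, bit7=1 (all 1) -> maybe
Op 9: insert dog -> sets bits 1 -> bits=11110111
Op 10: query rat -> checks bit2=1, bit6=1 (all 1) -> maybe
Op 11: query cat -> checks bit5=1, bit7=1 (all 1) -> maybe
Query results in order: no maybe maybe maybe maybe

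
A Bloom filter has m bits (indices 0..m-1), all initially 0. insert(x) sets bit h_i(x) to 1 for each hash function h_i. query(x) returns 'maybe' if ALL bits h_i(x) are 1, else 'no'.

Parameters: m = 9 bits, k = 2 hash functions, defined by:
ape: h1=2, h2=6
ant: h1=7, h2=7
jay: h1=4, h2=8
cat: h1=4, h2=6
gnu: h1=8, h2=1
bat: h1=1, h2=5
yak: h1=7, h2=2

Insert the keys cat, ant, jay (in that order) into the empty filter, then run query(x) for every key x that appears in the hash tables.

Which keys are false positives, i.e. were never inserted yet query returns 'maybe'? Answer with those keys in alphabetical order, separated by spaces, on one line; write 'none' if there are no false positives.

Start: bits=000000000
After insert 'cat': sets bits 4 6 -> bits=000010100
After insert 'ant': sets bits 7 -> bits=000010110
After insert 'jay': sets bits 4 8 -> bits=000010111
Not inserted: ape bat gnu yak — query each against bits=000010111:
query ape: checks bit2=0, bit6=1 (has a 0) -> no => not a false positive
query bat: checks bit1=0, bit5=0 (has a 0) -> no => not a false positive
query gnu: checks bit1=0, bit8=1 (has a 0) -> no => not a false positive
query yak: checks bit2=0, bit7=1 (has a 0) -> no => not a false positive
False positives (alphabetical): none

Answer: none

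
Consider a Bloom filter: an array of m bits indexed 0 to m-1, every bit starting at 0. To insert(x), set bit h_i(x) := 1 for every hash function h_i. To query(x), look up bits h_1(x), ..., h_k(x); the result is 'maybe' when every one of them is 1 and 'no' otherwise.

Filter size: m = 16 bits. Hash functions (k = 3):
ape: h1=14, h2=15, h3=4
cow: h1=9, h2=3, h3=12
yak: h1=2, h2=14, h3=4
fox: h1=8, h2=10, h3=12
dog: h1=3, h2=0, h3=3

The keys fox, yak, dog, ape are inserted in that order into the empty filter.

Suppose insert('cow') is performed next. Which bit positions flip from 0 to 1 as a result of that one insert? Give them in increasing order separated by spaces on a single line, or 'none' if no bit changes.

Answer: 9

Derivation:
Start: bits=0000000000000000
After insert 'fox': sets bits 8 10 12 -> bits=0000000010101000
After insert 'yak': sets bits 2 4 14 -> bits=0010100010101010
After insert 'dog': sets bits 0 3 -> bits=1011100010101010
After insert 'ape': sets bits 4 14 15 -> bits=1011100010101011
insert 'cow' would touch bits 3 9 12; currently bit3=1, bit9=0, bit12=1
Bits that are 0 among those (would change 0->1): 9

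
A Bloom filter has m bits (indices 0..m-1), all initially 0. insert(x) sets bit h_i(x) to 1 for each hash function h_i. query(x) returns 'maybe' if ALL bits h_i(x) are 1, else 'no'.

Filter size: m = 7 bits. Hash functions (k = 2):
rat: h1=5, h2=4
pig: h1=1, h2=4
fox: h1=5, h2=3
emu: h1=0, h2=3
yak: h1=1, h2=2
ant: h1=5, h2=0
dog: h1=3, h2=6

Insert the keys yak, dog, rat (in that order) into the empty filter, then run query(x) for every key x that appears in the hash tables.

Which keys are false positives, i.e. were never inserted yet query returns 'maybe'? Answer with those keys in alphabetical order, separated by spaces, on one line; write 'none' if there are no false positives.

Start: bits=0000000
After insert 'yak': sets bits 1 2 -> bits=0110000
After insert 'dog': sets bits 3 6 -> bits=0111001
After insert 'rat': sets bits 4 5 -> bits=0111111
Not inserted: ant emu fox pig — query each against bits=0111111:
query ant: checks bit0=0, bit5=1 (has a 0) -> no => not a false positive
query emu: checks bit0=0, bit3=1 (has a 0) -> no => not a false positive
query fox: checks bit3=1, bit5=1 (all 1) -> maybe => FALSE POSITIVE
query pig: checks bit1=1, bit4=1 (all 1) -> maybe => FALSE POSITIVE
False positives (alphabetical): fox pig

Answer: fox pig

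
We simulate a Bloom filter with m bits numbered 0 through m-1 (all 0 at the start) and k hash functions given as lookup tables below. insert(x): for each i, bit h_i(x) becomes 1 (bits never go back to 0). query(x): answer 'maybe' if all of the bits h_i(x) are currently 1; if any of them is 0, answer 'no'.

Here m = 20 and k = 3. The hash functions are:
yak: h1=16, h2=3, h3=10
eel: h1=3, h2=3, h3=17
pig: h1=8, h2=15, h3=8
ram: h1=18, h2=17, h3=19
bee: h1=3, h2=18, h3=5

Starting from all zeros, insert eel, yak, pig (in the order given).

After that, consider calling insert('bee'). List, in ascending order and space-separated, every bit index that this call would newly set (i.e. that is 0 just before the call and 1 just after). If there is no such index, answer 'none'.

Start: bits=00000000000000000000
After insert 'eel': sets bits 3 17 -> bits=00010000000000000100
After insert 'yak': sets bits 3 10 16 -> bits=00010000001000001100
After insert 'pig': sets bits 8 15 -> bits=00010000101000011100
insert 'bee' would touch bits 3 5 18; currently bit3=1, bit5=0, bit18=0
Bits that are 0 among those (would change 0->1): 5 18

Answer: 5 18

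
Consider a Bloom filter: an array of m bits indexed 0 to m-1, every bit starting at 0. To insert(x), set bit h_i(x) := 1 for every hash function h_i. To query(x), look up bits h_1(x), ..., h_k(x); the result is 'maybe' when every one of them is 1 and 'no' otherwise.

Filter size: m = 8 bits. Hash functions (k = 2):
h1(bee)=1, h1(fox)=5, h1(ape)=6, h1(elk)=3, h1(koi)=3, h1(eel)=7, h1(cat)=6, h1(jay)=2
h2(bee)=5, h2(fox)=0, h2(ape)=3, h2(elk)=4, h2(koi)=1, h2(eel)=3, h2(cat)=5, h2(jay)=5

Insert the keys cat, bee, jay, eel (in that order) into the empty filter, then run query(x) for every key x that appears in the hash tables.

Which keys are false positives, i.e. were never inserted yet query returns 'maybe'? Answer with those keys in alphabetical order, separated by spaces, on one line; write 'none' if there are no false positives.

Answer: ape koi

Derivation:
Start: bits=00000000
After insert 'cat': sets bits 5 6 -> bits=00000110
After insert 'bee': sets bits 1 5 -> bits=01000110
After insert 'jay': sets bits 2 5 -> bits=01100110
After insert 'eel': sets bits 3 7 -> bits=01110111
Not inserted: ape elk fox koi — query each against bits=01110111:
query ape: checks bit3=1, bit6=1 (all 1) -> maybe => FALSE POSITIVE
query elk: checks bit3=1, bit4=0 (has a 0) -> no => not a false positive
query fox: checks bit0=0, bit5=1 (has a 0) -> no => not a false positive
query koi: checks bit1=1, bit3=1 (all 1) -> maybe => FALSE POSITIVE
False positives (alphabetical): ape koi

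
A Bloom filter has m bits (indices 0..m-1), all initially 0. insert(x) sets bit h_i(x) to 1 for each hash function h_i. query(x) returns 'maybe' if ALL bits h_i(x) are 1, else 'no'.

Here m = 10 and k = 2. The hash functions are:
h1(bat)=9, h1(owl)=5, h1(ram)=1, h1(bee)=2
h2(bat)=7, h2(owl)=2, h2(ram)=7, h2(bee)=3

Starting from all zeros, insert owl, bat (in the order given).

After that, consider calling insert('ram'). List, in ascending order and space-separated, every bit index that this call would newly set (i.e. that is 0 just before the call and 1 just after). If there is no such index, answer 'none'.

Start: bits=0000000000
After insert 'owl': sets bits 2 5 -> bits=0010010000
After insert 'bat': sets bits 7 9 -> bits=0010010101
insert 'ram' would touch bits 1 7; currently bit1=0, bit7=1
Bits that are 0 among those (would change 0->1): 1

Answer: 1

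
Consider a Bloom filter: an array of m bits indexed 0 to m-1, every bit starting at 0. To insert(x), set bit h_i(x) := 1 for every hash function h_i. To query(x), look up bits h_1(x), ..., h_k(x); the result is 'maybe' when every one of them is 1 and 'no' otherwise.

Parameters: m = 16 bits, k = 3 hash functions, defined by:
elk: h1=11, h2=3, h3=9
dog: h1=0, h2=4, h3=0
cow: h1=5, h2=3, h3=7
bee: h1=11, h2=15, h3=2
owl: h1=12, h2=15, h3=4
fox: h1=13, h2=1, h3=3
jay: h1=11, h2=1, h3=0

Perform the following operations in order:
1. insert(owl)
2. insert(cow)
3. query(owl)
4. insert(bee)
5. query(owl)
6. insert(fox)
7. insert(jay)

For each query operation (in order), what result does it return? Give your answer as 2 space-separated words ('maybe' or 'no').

Answer: maybe maybe

Derivation:
Start: bits=0000000000000000
Op 1: insert owl -> sets bits 4 12 15 -> bits=0000100000001001
Op 2: insert cow -> sets bits 3 5 7 -> bits=0001110100001001
Op 3: query owl -> checks bit4=1, bit12=1, bit15=1 (all 1) -> maybe
Op 4: insert bee -> sets bits 2 11 15 -> bits=0011110100011001
Op 5: query owl -> checks bit4=1, bit12=1, bit15=1 (all 1) -> maybe
Op 6: insert fox -> sets bits 1 3 13 -> bits=0111110100011101
Op 7: insert jay -> sets bits 0 1 11 -> bits=1111110100011101
Query results in order: maybe maybe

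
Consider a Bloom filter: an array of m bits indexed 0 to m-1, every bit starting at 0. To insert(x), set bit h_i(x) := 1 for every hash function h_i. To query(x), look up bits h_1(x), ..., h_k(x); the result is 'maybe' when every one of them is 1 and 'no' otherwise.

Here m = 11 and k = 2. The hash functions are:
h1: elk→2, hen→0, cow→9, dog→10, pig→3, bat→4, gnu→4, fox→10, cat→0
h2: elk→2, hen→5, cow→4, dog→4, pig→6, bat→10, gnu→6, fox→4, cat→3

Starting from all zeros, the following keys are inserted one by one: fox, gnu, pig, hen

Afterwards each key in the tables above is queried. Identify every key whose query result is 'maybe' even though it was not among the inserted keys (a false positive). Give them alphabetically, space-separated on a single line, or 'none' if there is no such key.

Answer: bat cat dog

Derivation:
Start: bits=00000000000
After insert 'fox': sets bits 4 10 -> bits=00001000001
After insert 'gnu': sets bits 4 6 -> bits=00001010001
After insert 'pig': sets bits 3 6 -> bits=00011010001
After insert 'hen': sets bits 0 5 -> bits=10011110001
Not inserted: bat cat cow dog elk — query each against bits=10011110001:
query bat: checks bit4=1, bit10=1 (all 1) -> maybe => FALSE POSITIVE
query cat: checks bit0=1, bit3=1 (all 1) -> maybe => FALSE POSITIVE
query cow: checks bit4=1, bit9=0 (has a 0) -> no => not a false positive
query dog: checks bit4=1, bit10=1 (all 1) -> maybe => FALSE POSITIVE
query elk: checks bit2=0 (has a 0) -> no => not a false positive
False positives (alphabetical): bat cat dog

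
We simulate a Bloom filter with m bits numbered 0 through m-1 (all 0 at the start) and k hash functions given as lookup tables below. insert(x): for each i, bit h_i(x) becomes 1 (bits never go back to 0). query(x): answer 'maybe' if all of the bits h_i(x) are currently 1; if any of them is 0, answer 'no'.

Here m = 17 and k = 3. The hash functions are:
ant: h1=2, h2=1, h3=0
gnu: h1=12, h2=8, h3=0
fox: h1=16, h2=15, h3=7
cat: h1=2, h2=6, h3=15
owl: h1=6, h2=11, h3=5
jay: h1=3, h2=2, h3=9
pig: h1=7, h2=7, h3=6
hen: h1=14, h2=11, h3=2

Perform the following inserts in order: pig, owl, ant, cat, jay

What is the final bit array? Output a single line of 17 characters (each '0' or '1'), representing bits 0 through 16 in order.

Start: bits=00000000000000000
After insert 'pig': sets bits 6 7 -> bits=00000011000000000
After insert 'owl': sets bits 5 6 11 -> bits=00000111000100000
After insert 'ant': sets bits 0 1 2 -> bits=11100111000100000
After insert 'cat': sets bits 2 6 15 -> bits=11100111000100010
After insert 'jay': sets bits 2 3 9 -> bits=11110111010100010

Answer: 11110111010100010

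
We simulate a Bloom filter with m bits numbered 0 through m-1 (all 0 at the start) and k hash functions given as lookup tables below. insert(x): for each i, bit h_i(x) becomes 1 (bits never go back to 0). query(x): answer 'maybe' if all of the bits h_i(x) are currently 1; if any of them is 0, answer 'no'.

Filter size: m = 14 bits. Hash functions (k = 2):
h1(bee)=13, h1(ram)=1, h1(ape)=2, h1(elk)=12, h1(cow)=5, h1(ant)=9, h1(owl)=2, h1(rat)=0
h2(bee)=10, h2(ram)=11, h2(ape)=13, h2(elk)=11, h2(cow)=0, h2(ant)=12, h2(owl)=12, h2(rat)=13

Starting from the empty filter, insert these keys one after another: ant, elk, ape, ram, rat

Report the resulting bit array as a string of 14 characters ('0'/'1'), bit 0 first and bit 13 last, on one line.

Answer: 11100000010111

Derivation:
Start: bits=00000000000000
After insert 'ant': sets bits 9 12 -> bits=00000000010010
After insert 'elk': sets bits 11 12 -> bits=00000000010110
After insert 'ape': sets bits 2 13 -> bits=00100000010111
After insert 'ram': sets bits 1 11 -> bits=01100000010111
After insert 'rat': sets bits 0 13 -> bits=11100000010111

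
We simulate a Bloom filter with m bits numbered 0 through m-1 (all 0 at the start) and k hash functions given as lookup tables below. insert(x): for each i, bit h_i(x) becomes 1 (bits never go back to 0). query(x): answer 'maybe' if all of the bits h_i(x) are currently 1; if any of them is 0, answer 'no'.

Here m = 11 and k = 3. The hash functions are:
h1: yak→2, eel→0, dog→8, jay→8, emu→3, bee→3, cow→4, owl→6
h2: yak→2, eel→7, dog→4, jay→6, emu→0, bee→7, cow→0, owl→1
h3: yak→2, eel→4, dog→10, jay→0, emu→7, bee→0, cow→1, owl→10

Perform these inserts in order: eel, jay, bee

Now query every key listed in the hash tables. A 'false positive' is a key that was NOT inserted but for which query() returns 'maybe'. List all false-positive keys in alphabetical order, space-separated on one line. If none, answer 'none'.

Start: bits=00000000000
After insert 'eel': sets bits 0 4 7 -> bits=10001001000
After insert 'jay': sets bits 0 6 8 -> bits=10001011100
After insert 'bee': sets bits 0 3 7 -> bits=10011011100
Not inserted: cow dog emu owl yak — query each against bits=10011011100:
query cow: checks bit0=1, bit1=0, bit4=1 (has a 0) -> no => not a false positive
query dog: checks bit4=1, bit8=1, bit10=0 (has a 0) -> no => not a false positive
query emu: checks bit0=1, bit3=1, bit7=1 (all 1) -> maybe => FALSE POSITIVE
query owl: checks bit1=0, bit6=1, bit10=0 (has a 0) -> no => not a false positive
query yak: checks bit2=0 (has a 0) -> no => not a false positive
False positives (alphabetical): emu

Answer: emu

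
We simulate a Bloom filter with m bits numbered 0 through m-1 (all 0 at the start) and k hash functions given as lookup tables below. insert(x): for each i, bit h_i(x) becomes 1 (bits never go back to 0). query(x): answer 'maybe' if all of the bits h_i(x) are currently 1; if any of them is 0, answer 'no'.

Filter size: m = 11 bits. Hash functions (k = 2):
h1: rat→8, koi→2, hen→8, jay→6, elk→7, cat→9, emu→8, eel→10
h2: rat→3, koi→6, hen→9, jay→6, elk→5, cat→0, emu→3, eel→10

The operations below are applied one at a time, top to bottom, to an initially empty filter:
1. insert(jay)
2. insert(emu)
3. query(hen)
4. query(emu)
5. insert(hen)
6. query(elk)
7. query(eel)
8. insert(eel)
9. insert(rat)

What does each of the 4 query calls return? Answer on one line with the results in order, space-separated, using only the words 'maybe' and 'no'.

Answer: no maybe no no

Derivation:
Start: bits=00000000000
Op 1: insert jay -> sets bits 6 -> bits=00000010000
Op 2: insert emu -> sets bits 3 8 -> bits=00010010100
Op 3: query hen -> checks bit8=1, bit9=0 (has a 0) -> no
Op 4: query emu -> checks bit3=1, bit8=1 (all 1) -> maybe
Op 5: insert hen -> sets bits 8 9 -> bits=00010010110
Op 6: query elk -> checks bit5=0, bit7=0 (has a 0) -> no
Op 7: query eel -> checks bit10=0 (has a 0) -> no
Op 8: insert eel -> sets bits 10 -> bits=00010010111
Op 9: insert rat -> sets bits 3 8 -> bits=00010010111
Query results in order: no maybe no no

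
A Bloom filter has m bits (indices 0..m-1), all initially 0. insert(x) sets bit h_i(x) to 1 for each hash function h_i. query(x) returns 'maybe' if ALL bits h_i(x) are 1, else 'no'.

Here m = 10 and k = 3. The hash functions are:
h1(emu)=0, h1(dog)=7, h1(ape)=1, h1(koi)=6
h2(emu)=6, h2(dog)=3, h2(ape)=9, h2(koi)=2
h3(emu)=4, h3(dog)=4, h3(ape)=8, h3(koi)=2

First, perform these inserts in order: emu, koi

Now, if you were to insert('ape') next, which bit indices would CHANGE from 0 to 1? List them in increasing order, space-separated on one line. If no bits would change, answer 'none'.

Answer: 1 8 9

Derivation:
Start: bits=0000000000
After insert 'emu': sets bits 0 4 6 -> bits=1000101000
After insert 'koi': sets bits 2 6 -> bits=1010101000
insert 'ape' would touch bits 1 8 9; currently bit1=0, bit8=0, bit9=0
Bits that are 0 among those (would change 0->1): 1 8 9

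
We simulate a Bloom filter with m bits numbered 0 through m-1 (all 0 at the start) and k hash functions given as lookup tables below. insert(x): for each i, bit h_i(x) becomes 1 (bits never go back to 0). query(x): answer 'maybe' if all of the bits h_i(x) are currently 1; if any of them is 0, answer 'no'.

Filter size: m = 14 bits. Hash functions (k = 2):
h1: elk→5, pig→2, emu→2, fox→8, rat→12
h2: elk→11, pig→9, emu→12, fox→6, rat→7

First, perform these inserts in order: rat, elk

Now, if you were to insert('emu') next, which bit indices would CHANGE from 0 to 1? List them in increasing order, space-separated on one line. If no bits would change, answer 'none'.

Start: bits=00000000000000
After insert 'rat': sets bits 7 12 -> bits=00000001000010
After insert 'elk': sets bits 5 11 -> bits=00000101000110
insert 'emu' would touch bits 2 12; currently bit2=0, bit12=1
Bits that are 0 among those (would change 0->1): 2

Answer: 2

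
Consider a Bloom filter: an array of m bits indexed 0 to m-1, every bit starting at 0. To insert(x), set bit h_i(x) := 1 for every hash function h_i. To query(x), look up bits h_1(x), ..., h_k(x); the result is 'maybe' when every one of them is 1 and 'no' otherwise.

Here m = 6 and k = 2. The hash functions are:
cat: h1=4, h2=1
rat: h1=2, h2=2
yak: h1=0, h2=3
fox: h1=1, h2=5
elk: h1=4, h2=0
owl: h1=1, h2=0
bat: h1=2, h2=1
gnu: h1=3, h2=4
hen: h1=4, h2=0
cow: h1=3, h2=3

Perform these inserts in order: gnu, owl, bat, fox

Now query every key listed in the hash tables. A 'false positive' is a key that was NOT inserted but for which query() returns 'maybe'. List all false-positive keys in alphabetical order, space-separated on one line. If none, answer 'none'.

Answer: cat cow elk hen rat yak

Derivation:
Start: bits=000000
After insert 'gnu': sets bits 3 4 -> bits=000110
After insert 'owl': sets bits 0 1 -> bits=110110
After insert 'bat': sets bits 1 2 -> bits=111110
After insert 'fox': sets bits 1 5 -> bits=111111
Not inserted: cat cow elk hen rat yak — query each against bits=111111:
query cat: checks bit1=1, bit4=1 (all 1) -> maybe => FALSE POSITIVE
query cow: checks bit3=1 (all 1) -> maybe => FALSE POSITIVE
query elk: checks bit0=1, bit4=1 (all 1) -> maybe => FALSE POSITIVE
query hen: checks bit0=1, bit4=1 (all 1) -> maybe => FALSE POSITIVE
query rat: checks bit2=1 (all 1) -> maybe => FALSE POSITIVE
query yak: checks bit0=1, bit3=1 (all 1) -> maybe => FALSE POSITIVE
False positives (alphabetical): cat cow elk hen rat yak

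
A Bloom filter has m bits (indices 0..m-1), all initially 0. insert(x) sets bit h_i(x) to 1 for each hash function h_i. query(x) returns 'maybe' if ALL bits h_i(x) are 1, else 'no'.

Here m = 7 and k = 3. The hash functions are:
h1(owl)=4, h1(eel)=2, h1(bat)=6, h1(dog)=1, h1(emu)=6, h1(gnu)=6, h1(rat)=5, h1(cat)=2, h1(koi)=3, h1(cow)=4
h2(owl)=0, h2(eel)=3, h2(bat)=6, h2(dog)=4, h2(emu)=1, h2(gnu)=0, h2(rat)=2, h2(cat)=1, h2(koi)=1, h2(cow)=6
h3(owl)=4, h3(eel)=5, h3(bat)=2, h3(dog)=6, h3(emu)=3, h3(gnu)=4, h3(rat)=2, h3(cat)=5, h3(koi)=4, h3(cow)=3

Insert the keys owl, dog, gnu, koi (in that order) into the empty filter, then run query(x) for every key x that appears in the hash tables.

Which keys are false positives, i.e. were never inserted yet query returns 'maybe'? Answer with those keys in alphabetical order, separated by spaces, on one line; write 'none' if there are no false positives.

Start: bits=0000000
After insert 'owl': sets bits 0 4 -> bits=1000100
After insert 'dog': sets bits 1 4 6 -> bits=1100101
After insert 'gnu': sets bits 0 4 6 -> bits=1100101
After insert 'koi': sets bits 1 3 4 -> bits=1101101
Not inserted: bat cat cow eel emu rat — query each against bits=1101101:
query bat: checks bit2=0, bit6=1 (has a 0) -> no => not a false positive
query cat: checks bit1=1, bit2=0, bit5=0 (has a 0) -> no => not a false positive
query cow: checks bit3=1, bit4=1, bit6=1 (all 1) -> maybe => FALSE POSITIVE
query eel: checks bit2=0, bit3=1, bit5=0 (has a 0) -> no => not a false positive
query emu: checks bit1=1, bit3=1, bit6=1 (all 1) -> maybe => FALSE POSITIVE
query rat: checks bit2=0, bit5=0 (has a 0) -> no => not a false positive
False positives (alphabetical): cow emu

Answer: cow emu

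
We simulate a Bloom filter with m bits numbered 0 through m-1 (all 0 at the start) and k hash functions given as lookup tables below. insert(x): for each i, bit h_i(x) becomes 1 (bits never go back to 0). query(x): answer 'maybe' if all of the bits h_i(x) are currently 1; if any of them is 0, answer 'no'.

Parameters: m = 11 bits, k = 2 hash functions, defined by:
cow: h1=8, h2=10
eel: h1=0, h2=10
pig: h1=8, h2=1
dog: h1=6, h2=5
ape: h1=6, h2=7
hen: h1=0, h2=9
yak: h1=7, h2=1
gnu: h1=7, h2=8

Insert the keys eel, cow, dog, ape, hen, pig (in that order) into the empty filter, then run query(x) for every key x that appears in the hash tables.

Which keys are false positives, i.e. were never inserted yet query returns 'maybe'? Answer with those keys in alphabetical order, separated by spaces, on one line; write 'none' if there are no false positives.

Start: bits=00000000000
After insert 'eel': sets bits 0 10 -> bits=10000000001
After insert 'cow': sets bits 8 10 -> bits=10000000101
After insert 'dog': sets bits 5 6 -> bits=10000110101
After insert 'ape': sets bits 6 7 -> bits=10000111101
After insert 'hen': sets bits 0 9 -> bits=10000111111
After insert 'pig': sets bits 1 8 -> bits=11000111111
Not inserted: gnu yak — query each against bits=11000111111:
query gnu: checks bit7=1, bit8=1 (all 1) -> maybe => FALSE POSITIVE
query yak: checks bit1=1, bit7=1 (all 1) -> maybe => FALSE POSITIVE
False positives (alphabetical): gnu yak

Answer: gnu yak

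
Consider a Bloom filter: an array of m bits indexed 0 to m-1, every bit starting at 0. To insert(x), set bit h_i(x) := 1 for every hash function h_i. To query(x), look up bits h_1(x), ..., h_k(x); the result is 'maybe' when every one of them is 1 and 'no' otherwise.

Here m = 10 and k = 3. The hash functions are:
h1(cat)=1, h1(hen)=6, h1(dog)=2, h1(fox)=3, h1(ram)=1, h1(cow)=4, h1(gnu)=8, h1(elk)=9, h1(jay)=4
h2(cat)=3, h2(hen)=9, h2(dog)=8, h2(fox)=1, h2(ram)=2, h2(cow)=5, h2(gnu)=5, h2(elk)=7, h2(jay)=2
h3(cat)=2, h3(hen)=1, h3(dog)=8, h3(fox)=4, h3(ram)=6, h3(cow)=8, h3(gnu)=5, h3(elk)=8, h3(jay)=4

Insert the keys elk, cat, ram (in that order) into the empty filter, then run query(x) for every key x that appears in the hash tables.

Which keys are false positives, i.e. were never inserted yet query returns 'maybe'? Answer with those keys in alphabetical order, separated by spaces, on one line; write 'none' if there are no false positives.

Start: bits=0000000000
After insert 'elk': sets bits 7 8 9 -> bits=0000000111
After insert 'cat': sets bits 1 2 3 -> bits=0111000111
After insert 'ram': sets bits 1 2 6 -> bits=0111001111
Not inserted: cow dog fox gnu hen jay — query each against bits=0111001111:
query cow: checks bit4=0, bit5=0, bit8=1 (has a 0) -> no => not a false positive
query dog: checks bit2=1, bit8=1 (all 1) -> maybe => FALSE POSITIVE
query fox: checks bit1=1, bit3=1, bit4=0 (has a 0) -> no => not a false positive
query gnu: checks bit5=0, bit8=1 (has a 0) -> no => not a false positive
query hen: checks bit1=1, bit6=1, bit9=1 (all 1) -> maybe => FALSE POSITIVE
query jay: checks bit2=1, bit4=0 (has a 0) -> no => not a false positive
False positives (alphabetical): dog hen

Answer: dog hen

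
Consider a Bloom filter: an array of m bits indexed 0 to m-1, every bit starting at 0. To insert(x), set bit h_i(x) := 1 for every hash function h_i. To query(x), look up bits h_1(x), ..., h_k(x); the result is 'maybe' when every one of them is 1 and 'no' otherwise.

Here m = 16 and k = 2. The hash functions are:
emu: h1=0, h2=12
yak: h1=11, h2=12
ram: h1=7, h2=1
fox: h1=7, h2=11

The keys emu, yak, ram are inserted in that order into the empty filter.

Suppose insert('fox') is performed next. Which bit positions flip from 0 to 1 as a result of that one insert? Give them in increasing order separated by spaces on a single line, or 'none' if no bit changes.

Start: bits=0000000000000000
After insert 'emu': sets bits 0 12 -> bits=1000000000001000
After insert 'yak': sets bits 11 12 -> bits=1000000000011000
After insert 'ram': sets bits 1 7 -> bits=1100000100011000
insert 'fox' would touch bits 7 11; currently bit7=1, bit11=1
Bits that are 0 among those (would change 0->1): none

Answer: none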